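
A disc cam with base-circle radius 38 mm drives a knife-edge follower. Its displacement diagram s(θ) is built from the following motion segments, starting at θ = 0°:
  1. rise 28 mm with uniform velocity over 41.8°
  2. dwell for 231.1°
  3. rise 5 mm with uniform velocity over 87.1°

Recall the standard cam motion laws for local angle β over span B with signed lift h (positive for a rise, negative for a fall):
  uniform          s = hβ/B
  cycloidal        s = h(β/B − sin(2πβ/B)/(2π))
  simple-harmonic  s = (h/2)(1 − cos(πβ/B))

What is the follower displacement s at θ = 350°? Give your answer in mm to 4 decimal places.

seg 1 [0°–41.8°] uniform, h=28: full span → s += 28 → s = 28.0000
seg 2 [41.8°–272.9°] dwell: s stays 28.0000
seg 3 [272.9°–360°] uniform, h=5: θ=350° here. β=77.1, B=87.1. 5·77.1/87.1 = 4.4259 → s = 32.4259

32.4259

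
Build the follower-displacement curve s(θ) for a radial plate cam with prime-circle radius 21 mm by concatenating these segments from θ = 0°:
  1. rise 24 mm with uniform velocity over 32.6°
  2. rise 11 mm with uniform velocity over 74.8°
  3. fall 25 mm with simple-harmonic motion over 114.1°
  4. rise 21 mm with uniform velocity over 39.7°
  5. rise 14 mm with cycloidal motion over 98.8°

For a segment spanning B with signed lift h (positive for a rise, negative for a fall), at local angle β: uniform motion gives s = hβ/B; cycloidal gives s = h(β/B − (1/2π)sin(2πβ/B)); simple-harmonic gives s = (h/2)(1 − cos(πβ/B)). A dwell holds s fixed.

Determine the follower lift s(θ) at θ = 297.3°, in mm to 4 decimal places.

seg 1 [0°–32.6°] uniform, h=24: full span → s += 24 → s = 24.0000
seg 2 [32.6°–107.4°] uniform, h=11: full span → s += 11 → s = 35.0000
seg 3 [107.4°–221.5°] simple-harmonic, h=-25: full span → s += -25 → s = 10.0000
seg 4 [221.5°–261.2°] uniform, h=21: full span → s += 21 → s = 31.0000
seg 5 [261.2°–360°] cycloidal, h=14: θ=297.3° here. β=36.1, B=98.8. 14·(0.3654 − sin(2π·0.3654)/(2π)) = 3.4476 → s = 34.4476

34.4476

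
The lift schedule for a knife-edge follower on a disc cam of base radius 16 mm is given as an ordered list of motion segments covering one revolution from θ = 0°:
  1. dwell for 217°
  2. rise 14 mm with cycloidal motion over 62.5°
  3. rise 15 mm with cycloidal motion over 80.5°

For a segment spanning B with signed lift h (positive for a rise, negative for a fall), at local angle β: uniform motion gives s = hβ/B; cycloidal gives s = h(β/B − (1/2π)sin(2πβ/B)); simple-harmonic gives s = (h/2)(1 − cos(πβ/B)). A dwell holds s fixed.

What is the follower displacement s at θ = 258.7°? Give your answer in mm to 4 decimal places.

seg 1 [0°–217°] dwell: s stays 0.0000
seg 2 [217°–279.5°] cycloidal, h=14: θ=258.7° here. β=41.7, B=62.5. 14·(0.6672 − sin(2π·0.6672)/(2π)) = 11.2742 → s = 11.2742

11.2742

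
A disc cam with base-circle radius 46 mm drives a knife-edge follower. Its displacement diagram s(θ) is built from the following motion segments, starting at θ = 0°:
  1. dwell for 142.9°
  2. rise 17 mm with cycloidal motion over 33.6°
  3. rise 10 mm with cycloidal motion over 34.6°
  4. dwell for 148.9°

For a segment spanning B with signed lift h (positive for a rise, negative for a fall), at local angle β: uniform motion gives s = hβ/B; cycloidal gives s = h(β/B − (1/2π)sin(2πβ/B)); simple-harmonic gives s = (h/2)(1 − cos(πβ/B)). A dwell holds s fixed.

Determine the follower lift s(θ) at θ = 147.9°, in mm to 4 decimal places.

seg 1 [0°–142.9°] dwell: s stays 0.0000
seg 2 [142.9°–176.5°] cycloidal, h=17: θ=147.9° here. β=5, B=33.6. 17·(0.1488 − sin(2π·0.1488)/(2π)) = 0.3528 → s = 0.3528

0.3528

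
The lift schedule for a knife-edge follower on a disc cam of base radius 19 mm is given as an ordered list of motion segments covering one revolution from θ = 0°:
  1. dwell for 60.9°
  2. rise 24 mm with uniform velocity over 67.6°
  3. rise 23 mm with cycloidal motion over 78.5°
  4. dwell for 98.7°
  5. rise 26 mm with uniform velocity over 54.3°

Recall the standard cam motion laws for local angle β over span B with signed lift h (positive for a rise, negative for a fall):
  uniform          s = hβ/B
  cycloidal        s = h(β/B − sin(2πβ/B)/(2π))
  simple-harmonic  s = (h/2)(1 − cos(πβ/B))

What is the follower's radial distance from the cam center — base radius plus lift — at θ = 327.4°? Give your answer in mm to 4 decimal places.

seg 1 [0°–60.9°] dwell: s stays 0.0000
seg 2 [60.9°–128.5°] uniform, h=24: full span → s += 24 → s = 24.0000
seg 3 [128.5°–207°] cycloidal, h=23: full span → s += 23 → s = 47.0000
seg 4 [207°–305.7°] dwell: s stays 47.0000
seg 5 [305.7°–360°] uniform, h=26: θ=327.4° here. β=21.7, B=54.3. 26·21.7/54.3 = 10.3904 → s = 57.3904
radial distance = base radius + s = 19 + 57.3904 = 76.3904

76.3904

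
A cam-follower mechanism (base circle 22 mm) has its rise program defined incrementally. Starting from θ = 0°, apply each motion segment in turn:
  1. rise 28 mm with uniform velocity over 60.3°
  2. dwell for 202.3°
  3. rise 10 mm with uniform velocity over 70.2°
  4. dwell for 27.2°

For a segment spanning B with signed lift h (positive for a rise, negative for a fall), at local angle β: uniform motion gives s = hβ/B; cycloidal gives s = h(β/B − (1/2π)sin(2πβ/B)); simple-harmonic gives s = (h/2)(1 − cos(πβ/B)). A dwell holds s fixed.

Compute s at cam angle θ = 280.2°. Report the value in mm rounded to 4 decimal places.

seg 1 [0°–60.3°] uniform, h=28: full span → s += 28 → s = 28.0000
seg 2 [60.3°–262.6°] dwell: s stays 28.0000
seg 3 [262.6°–332.8°] uniform, h=10: θ=280.2° here. β=17.6, B=70.2. 10·17.6/70.2 = 2.5071 → s = 30.5071

30.5071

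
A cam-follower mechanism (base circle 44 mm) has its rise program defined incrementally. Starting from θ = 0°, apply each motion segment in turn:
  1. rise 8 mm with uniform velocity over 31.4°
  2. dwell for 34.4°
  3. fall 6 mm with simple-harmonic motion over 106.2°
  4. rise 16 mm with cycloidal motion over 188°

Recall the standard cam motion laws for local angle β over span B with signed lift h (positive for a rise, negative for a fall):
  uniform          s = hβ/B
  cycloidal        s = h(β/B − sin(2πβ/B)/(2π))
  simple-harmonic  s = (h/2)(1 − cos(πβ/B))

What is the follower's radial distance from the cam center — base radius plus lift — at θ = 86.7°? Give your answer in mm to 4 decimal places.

seg 1 [0°–31.4°] uniform, h=8: full span → s += 8 → s = 8.0000
seg 2 [31.4°–65.8°] dwell: s stays 8.0000
seg 3 [65.8°–172°] simple-harmonic, h=-6: θ=86.7° here. β=20.9, B=106.2. -6/2·(1 − cos(π·0.1968)) = -0.5553 → s = 7.4447
radial distance = base radius + s = 44 + 7.4447 = 51.4447

51.4447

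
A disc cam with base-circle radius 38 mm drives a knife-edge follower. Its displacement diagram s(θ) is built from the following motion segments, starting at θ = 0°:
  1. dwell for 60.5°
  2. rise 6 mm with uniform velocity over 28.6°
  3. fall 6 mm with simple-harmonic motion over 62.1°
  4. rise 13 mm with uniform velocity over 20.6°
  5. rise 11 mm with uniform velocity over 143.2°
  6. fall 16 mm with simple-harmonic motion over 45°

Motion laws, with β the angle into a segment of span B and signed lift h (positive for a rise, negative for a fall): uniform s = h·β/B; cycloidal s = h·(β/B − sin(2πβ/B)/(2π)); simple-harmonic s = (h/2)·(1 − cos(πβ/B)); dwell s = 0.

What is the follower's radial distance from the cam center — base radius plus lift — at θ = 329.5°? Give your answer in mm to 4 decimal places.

seg 1 [0°–60.5°] dwell: s stays 0.0000
seg 2 [60.5°–89.1°] uniform, h=6: full span → s += 6 → s = 6.0000
seg 3 [89.1°–151.2°] simple-harmonic, h=-6: full span → s += -6 → s = 0.0000
seg 4 [151.2°–171.8°] uniform, h=13: full span → s += 13 → s = 13.0000
seg 5 [171.8°–315°] uniform, h=11: full span → s += 11 → s = 24.0000
seg 6 [315°–360°] simple-harmonic, h=-16: θ=329.5° here. β=14.5, B=45. -16/2·(1 − cos(π·0.3222)) = -3.7606 → s = 20.2394
radial distance = base radius + s = 38 + 20.2394 = 58.2394

58.2394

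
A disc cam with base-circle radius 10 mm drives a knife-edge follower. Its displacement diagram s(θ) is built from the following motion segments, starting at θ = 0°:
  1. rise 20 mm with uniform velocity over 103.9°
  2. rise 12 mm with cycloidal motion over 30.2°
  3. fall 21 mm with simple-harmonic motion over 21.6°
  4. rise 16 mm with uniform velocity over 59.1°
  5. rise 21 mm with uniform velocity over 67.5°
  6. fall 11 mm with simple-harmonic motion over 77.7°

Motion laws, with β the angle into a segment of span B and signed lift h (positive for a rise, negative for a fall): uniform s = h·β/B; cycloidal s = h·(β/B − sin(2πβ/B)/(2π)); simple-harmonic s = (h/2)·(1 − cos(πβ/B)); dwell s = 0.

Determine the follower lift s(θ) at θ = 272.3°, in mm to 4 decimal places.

seg 1 [0°–103.9°] uniform, h=20: full span → s += 20 → s = 20.0000
seg 2 [103.9°–134.1°] cycloidal, h=12: full span → s += 12 → s = 32.0000
seg 3 [134.1°–155.7°] simple-harmonic, h=-21: full span → s += -21 → s = 11.0000
seg 4 [155.7°–214.8°] uniform, h=16: full span → s += 16 → s = 27.0000
seg 5 [214.8°–282.3°] uniform, h=21: θ=272.3° here. β=57.5, B=67.5. 21·57.5/67.5 = 17.8889 → s = 44.8889

44.8889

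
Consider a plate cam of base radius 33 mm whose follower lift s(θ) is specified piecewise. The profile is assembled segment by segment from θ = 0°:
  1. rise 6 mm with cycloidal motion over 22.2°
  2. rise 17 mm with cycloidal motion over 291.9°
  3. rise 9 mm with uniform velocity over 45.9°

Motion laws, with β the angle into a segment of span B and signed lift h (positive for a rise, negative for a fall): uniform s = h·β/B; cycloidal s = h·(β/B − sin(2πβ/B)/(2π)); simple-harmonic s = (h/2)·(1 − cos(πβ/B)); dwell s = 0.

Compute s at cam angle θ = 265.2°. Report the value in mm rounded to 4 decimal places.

seg 1 [0°–22.2°] cycloidal, h=6: full span → s += 6 → s = 6.0000
seg 2 [22.2°–314.1°] cycloidal, h=17: θ=265.2° here. β=243, B=291.9. 17·(0.8325 − sin(2π·0.8325)/(2π)) = 16.5025 → s = 22.5025

22.5025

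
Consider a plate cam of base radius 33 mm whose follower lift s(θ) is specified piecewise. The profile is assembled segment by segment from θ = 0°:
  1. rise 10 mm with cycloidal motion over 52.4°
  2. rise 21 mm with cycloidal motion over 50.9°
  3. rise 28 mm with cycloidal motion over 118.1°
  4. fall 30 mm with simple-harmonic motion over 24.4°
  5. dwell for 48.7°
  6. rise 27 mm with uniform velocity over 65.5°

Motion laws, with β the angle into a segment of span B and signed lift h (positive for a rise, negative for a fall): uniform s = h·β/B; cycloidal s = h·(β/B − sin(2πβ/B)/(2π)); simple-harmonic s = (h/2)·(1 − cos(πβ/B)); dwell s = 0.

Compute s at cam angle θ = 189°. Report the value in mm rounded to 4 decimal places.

seg 1 [0°–52.4°] cycloidal, h=10: full span → s += 10 → s = 10.0000
seg 2 [52.4°–103.3°] cycloidal, h=21: full span → s += 21 → s = 31.0000
seg 3 [103.3°–221.4°] cycloidal, h=28: θ=189° here. β=85.7, B=118.1. 28·(0.7257 − sin(2π·0.7257)/(2π)) = 24.7227 → s = 55.7227

55.7227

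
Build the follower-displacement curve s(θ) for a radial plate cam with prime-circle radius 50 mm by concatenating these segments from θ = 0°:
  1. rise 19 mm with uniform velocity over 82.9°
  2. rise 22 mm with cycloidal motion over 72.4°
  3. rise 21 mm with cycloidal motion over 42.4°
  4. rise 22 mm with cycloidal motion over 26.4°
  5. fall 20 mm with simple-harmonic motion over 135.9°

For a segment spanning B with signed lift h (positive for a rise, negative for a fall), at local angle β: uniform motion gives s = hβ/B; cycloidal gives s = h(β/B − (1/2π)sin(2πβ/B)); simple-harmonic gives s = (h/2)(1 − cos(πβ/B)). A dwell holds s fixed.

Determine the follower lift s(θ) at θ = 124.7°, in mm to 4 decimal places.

seg 1 [0°–82.9°] uniform, h=19: full span → s += 19 → s = 19.0000
seg 2 [82.9°–155.3°] cycloidal, h=22: θ=124.7° here. β=41.8, B=72.4. 22·(0.5773 − sin(2π·0.5773)/(2π)) = 14.3371 → s = 33.3371

33.3371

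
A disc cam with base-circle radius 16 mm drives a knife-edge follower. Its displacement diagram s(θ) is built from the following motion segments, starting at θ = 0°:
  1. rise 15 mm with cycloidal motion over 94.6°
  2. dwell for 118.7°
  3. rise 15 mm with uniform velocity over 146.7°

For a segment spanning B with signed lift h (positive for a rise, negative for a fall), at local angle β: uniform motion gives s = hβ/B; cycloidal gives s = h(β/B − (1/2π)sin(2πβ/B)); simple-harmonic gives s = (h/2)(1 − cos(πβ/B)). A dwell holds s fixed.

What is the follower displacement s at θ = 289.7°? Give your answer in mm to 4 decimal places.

seg 1 [0°–94.6°] cycloidal, h=15: full span → s += 15 → s = 15.0000
seg 2 [94.6°–213.3°] dwell: s stays 15.0000
seg 3 [213.3°–360°] uniform, h=15: θ=289.7° here. β=76.4, B=146.7. 15·76.4/146.7 = 7.8119 → s = 22.8119

22.8119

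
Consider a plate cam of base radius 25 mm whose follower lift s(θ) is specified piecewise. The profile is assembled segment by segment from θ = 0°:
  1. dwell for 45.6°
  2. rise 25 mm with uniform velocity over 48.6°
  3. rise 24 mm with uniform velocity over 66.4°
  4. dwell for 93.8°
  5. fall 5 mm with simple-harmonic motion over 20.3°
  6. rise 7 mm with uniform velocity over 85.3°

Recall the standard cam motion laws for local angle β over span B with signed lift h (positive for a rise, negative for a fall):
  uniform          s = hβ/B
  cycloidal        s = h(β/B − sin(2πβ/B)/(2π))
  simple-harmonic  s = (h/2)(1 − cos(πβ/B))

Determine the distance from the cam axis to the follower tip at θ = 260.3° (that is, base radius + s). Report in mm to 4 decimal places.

seg 1 [0°–45.6°] dwell: s stays 0.0000
seg 2 [45.6°–94.2°] uniform, h=25: full span → s += 25 → s = 25.0000
seg 3 [94.2°–160.6°] uniform, h=24: full span → s += 24 → s = 49.0000
seg 4 [160.6°–254.4°] dwell: s stays 49.0000
seg 5 [254.4°–274.7°] simple-harmonic, h=-5: θ=260.3° here. β=5.9, B=20.3. -5/2·(1 − cos(π·0.2906)) = -0.9717 → s = 48.0283
radial distance = base radius + s = 25 + 48.0283 = 73.0283

73.0283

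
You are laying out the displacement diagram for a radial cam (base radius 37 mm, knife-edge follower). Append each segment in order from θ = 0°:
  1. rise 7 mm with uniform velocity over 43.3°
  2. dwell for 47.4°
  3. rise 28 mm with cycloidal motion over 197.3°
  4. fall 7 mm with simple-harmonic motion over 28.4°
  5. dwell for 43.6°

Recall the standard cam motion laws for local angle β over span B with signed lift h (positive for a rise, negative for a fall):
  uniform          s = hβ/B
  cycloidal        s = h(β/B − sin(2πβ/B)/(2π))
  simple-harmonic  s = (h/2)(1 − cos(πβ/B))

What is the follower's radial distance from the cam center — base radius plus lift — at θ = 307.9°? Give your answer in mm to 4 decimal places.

seg 1 [0°–43.3°] uniform, h=7: full span → s += 7 → s = 7.0000
seg 2 [43.3°–90.7°] dwell: s stays 7.0000
seg 3 [90.7°–288°] cycloidal, h=28: full span → s += 28 → s = 35.0000
seg 4 [288°–316.4°] simple-harmonic, h=-7: θ=307.9° here. β=19.9, B=28.4. -7/2·(1 − cos(π·0.7007)) = -5.5635 → s = 29.4365
radial distance = base radius + s = 37 + 29.4365 = 66.4365

66.4365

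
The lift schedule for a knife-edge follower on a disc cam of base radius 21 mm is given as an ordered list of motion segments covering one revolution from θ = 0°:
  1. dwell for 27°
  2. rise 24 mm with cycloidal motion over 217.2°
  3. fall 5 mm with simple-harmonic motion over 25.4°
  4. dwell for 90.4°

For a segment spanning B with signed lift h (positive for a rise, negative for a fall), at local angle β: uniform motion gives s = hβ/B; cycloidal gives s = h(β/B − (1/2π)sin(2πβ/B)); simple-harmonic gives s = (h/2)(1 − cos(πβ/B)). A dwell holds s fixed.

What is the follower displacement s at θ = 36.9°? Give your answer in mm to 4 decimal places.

seg 1 [0°–27°] dwell: s stays 0.0000
seg 2 [27°–244.2°] cycloidal, h=24: θ=36.9° here. β=9.9, B=217.2. 24·(0.0456 − sin(2π·0.0456)/(2π)) = 0.0149 → s = 0.0149

0.0149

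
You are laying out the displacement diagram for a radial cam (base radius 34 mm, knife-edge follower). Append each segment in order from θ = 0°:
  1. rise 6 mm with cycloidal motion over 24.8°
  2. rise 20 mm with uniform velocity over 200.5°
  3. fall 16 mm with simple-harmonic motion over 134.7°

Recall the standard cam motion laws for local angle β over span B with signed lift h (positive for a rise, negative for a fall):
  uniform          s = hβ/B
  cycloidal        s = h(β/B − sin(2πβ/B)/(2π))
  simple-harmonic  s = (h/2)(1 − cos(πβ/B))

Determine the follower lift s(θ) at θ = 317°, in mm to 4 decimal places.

seg 1 [0°–24.8°] cycloidal, h=6: full span → s += 6 → s = 6.0000
seg 2 [24.8°–225.3°] uniform, h=20: full span → s += 20 → s = 26.0000
seg 3 [225.3°–360°] simple-harmonic, h=-16: θ=317° here. β=91.7, B=134.7. -16/2·(1 − cos(π·0.6808)) = -12.3030 → s = 13.6970

13.6970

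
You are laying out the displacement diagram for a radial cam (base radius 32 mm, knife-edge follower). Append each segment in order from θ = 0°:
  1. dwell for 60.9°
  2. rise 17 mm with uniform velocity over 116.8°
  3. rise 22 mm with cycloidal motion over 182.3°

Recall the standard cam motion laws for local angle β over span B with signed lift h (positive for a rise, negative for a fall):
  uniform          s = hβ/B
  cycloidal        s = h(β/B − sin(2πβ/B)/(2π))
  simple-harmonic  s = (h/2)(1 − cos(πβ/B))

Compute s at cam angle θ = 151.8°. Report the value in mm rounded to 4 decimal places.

seg 1 [0°–60.9°] dwell: s stays 0.0000
seg 2 [60.9°–177.7°] uniform, h=17: θ=151.8° here. β=90.9, B=116.8. 17·90.9/116.8 = 13.2303 → s = 13.2303

13.2303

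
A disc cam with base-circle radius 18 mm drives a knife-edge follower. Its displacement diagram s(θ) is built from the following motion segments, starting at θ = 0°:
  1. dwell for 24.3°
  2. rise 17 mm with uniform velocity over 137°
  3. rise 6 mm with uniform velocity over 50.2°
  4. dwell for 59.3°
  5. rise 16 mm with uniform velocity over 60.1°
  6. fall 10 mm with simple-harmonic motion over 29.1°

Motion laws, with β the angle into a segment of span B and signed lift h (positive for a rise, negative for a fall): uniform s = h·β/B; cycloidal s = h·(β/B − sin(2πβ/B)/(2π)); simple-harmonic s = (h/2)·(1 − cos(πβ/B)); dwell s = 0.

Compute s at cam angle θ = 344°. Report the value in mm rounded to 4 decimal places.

seg 1 [0°–24.3°] dwell: s stays 0.0000
seg 2 [24.3°–161.3°] uniform, h=17: full span → s += 17 → s = 17.0000
seg 3 [161.3°–211.5°] uniform, h=6: full span → s += 6 → s = 23.0000
seg 4 [211.5°–270.8°] dwell: s stays 23.0000
seg 5 [270.8°–330.9°] uniform, h=16: full span → s += 16 → s = 39.0000
seg 6 [330.9°–360°] simple-harmonic, h=-10: θ=344° here. β=13.1, B=29.1. -10/2·(1 − cos(π·0.4502)) = -4.2205 → s = 34.7795

34.7795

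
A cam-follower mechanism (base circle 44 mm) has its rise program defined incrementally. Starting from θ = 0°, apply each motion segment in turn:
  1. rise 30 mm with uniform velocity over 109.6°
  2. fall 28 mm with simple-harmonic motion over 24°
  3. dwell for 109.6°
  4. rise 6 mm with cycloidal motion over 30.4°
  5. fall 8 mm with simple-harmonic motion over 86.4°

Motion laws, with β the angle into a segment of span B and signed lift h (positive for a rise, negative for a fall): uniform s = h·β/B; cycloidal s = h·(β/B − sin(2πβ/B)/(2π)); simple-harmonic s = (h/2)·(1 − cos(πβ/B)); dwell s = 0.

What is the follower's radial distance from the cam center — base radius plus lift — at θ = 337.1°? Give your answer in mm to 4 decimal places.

seg 1 [0°–109.6°] uniform, h=30: full span → s += 30 → s = 30.0000
seg 2 [109.6°–133.6°] simple-harmonic, h=-28: full span → s += -28 → s = 2.0000
seg 3 [133.6°–243.2°] dwell: s stays 2.0000
seg 4 [243.2°–273.6°] cycloidal, h=6: full span → s += 6 → s = 8.0000
seg 5 [273.6°–360°] simple-harmonic, h=-8: θ=337.1° here. β=63.5, B=86.4. -8/2·(1 − cos(π·0.7350)) = -6.6916 → s = 1.3084
radial distance = base radius + s = 44 + 1.3084 = 45.3084

45.3084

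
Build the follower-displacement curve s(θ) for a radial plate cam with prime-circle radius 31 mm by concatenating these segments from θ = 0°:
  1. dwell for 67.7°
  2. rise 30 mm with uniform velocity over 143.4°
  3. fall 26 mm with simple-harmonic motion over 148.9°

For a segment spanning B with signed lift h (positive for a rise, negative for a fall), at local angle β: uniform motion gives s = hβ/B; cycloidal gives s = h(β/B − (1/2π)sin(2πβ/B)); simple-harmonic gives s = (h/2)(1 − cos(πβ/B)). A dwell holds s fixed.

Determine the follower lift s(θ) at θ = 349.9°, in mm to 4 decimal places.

seg 1 [0°–67.7°] dwell: s stays 0.0000
seg 2 [67.7°–211.1°] uniform, h=30: full span → s += 30 → s = 30.0000
seg 3 [211.1°–360°] simple-harmonic, h=-26: θ=349.9° here. β=138.8, B=148.9. -26/2·(1 − cos(π·0.9322)) = -25.7059 → s = 4.2941

4.2941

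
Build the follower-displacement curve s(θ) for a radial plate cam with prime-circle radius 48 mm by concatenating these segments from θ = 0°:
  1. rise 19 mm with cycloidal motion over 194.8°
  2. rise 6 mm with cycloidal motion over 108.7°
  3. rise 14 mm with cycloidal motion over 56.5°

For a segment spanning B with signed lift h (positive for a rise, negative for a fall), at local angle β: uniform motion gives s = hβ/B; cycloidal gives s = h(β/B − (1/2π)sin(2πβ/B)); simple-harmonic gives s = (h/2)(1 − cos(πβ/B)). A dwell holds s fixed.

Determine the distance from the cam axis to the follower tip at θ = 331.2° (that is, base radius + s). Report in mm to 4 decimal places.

seg 1 [0°–194.8°] cycloidal, h=19: full span → s += 19 → s = 19.0000
seg 2 [194.8°–303.5°] cycloidal, h=6: full span → s += 6 → s = 25.0000
seg 3 [303.5°–360°] cycloidal, h=14: θ=331.2° here. β=27.7, B=56.5. 14·(0.4903 − sin(2π·0.4903)/(2π)) = 6.7275 → s = 31.7275
radial distance = base radius + s = 48 + 31.7275 = 79.7275

79.7275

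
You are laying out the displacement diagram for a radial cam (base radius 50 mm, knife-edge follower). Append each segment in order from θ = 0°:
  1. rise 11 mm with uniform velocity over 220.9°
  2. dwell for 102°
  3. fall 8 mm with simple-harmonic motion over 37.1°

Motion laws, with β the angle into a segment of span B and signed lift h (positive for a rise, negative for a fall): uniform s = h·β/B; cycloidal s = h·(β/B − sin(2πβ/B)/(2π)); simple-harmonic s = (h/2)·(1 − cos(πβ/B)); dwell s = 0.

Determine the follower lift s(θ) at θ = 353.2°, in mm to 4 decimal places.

seg 1 [0°–220.9°] uniform, h=11: full span → s += 11 → s = 11.0000
seg 2 [220.9°–322.9°] dwell: s stays 11.0000
seg 3 [322.9°–360°] simple-harmonic, h=-8: θ=353.2° here. β=30.3, B=37.1. -8/2·(1 − cos(π·0.8167)) = -7.3550 → s = 3.6450

3.6450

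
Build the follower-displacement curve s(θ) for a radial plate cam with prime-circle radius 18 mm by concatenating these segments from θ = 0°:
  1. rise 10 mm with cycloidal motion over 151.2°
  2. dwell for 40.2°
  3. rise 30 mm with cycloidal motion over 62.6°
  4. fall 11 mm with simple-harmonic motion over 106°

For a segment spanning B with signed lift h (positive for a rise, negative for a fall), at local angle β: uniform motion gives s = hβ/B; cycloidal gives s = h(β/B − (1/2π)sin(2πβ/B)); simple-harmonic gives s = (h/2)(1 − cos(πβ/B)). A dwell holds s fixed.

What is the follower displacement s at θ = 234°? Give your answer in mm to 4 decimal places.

seg 1 [0°–151.2°] cycloidal, h=10: full span → s += 10 → s = 10.0000
seg 2 [151.2°–191.4°] dwell: s stays 10.0000
seg 3 [191.4°–254°] cycloidal, h=30: θ=234° here. β=42.6, B=62.6. 30·(0.6805 − sin(2π·0.6805)/(2π)) = 24.7421 → s = 34.7421

34.7421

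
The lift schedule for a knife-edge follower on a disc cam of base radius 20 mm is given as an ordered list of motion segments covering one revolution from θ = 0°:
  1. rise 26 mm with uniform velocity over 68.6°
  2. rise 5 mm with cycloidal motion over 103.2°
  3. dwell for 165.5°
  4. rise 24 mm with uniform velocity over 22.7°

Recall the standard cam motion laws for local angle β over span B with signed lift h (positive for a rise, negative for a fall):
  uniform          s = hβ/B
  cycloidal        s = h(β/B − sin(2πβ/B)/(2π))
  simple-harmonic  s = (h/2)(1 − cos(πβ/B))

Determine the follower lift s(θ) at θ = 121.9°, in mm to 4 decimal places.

seg 1 [0°–68.6°] uniform, h=26: full span → s += 26 → s = 26.0000
seg 2 [68.6°–171.8°] cycloidal, h=5: θ=121.9° here. β=53.3, B=103.2. 5·(0.5165 − sin(2π·0.5165)/(2π)) = 2.6646 → s = 28.6646

28.6646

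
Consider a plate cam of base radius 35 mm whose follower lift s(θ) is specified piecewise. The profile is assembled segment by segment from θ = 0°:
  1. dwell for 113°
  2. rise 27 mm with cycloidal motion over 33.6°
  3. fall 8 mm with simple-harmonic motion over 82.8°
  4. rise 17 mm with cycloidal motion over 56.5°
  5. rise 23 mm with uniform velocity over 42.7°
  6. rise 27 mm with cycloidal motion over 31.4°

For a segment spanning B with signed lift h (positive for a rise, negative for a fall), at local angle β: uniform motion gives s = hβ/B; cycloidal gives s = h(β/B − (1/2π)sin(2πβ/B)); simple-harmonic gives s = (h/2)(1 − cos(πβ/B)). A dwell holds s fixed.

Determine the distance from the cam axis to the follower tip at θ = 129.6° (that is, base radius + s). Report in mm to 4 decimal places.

seg 1 [0°–113°] dwell: s stays 0.0000
seg 2 [113°–146.6°] cycloidal, h=27: θ=129.6° here. β=16.6, B=33.6. 27·(0.4940 − sin(2π·0.4940)/(2π)) = 13.1786 → s = 13.1786
radial distance = base radius + s = 35 + 13.1786 = 48.1786

48.1786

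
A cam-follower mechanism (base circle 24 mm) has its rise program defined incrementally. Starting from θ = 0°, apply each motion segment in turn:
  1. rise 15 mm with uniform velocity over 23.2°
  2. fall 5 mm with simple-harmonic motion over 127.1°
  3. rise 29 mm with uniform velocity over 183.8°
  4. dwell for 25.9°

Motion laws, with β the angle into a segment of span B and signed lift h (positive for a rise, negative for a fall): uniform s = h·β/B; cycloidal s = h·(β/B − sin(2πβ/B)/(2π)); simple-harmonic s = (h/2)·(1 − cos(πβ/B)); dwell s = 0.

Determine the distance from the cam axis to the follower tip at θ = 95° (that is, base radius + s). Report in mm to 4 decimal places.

seg 1 [0°–23.2°] uniform, h=15: full span → s += 15 → s = 15.0000
seg 2 [23.2°–150.3°] simple-harmonic, h=-5: θ=95° here. β=71.8, B=127.1. -5/2·(1 − cos(π·0.5649)) = -3.0063 → s = 11.9937
radial distance = base radius + s = 24 + 11.9937 = 35.9937

35.9937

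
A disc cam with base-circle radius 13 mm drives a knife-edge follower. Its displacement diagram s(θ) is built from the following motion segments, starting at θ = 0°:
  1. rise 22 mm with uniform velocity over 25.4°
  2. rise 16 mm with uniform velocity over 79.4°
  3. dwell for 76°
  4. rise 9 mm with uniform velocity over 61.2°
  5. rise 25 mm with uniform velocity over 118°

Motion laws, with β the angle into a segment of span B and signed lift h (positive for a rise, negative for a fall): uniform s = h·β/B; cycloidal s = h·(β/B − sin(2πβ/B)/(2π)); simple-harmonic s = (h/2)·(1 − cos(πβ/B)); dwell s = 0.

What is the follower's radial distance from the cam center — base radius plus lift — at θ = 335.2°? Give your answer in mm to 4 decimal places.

seg 1 [0°–25.4°] uniform, h=22: full span → s += 22 → s = 22.0000
seg 2 [25.4°–104.8°] uniform, h=16: full span → s += 16 → s = 38.0000
seg 3 [104.8°–180.8°] dwell: s stays 38.0000
seg 4 [180.8°–242°] uniform, h=9: full span → s += 9 → s = 47.0000
seg 5 [242°–360°] uniform, h=25: θ=335.2° here. β=93.2, B=118. 25·93.2/118 = 19.7458 → s = 66.7458
radial distance = base radius + s = 13 + 66.7458 = 79.7458

79.7458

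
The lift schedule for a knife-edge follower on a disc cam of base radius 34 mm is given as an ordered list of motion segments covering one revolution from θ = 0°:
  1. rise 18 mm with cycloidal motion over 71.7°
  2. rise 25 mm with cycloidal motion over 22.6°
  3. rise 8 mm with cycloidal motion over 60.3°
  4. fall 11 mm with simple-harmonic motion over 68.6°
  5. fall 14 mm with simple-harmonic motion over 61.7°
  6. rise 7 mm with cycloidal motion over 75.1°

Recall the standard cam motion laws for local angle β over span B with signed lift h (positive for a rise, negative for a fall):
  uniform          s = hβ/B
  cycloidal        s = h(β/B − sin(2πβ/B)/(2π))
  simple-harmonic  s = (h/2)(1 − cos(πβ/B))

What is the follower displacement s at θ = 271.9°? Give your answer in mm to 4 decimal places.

seg 1 [0°–71.7°] cycloidal, h=18: full span → s += 18 → s = 18.0000
seg 2 [71.7°–94.3°] cycloidal, h=25: full span → s += 25 → s = 43.0000
seg 3 [94.3°–154.6°] cycloidal, h=8: full span → s += 8 → s = 51.0000
seg 4 [154.6°–223.2°] simple-harmonic, h=-11: full span → s += -11 → s = 40.0000
seg 5 [223.2°–284.9°] simple-harmonic, h=-14: θ=271.9° here. β=48.7, B=61.7. -14/2·(1 − cos(π·0.7893)) = -12.5217 → s = 27.4783

27.4783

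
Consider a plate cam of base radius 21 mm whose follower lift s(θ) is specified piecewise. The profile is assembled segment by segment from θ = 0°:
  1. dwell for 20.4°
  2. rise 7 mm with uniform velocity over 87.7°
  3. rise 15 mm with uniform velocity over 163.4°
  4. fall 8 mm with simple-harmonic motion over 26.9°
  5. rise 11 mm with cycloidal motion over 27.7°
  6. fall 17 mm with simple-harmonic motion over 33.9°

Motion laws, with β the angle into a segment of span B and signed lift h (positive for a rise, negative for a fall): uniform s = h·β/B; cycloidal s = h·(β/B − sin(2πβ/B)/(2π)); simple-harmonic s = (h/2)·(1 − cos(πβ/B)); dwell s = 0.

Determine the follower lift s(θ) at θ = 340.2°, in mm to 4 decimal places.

seg 1 [0°–20.4°] dwell: s stays 0.0000
seg 2 [20.4°–108.1°] uniform, h=7: full span → s += 7 → s = 7.0000
seg 3 [108.1°–271.5°] uniform, h=15: full span → s += 15 → s = 22.0000
seg 4 [271.5°–298.4°] simple-harmonic, h=-8: full span → s += -8 → s = 14.0000
seg 5 [298.4°–326.1°] cycloidal, h=11: full span → s += 11 → s = 25.0000
seg 6 [326.1°–360°] simple-harmonic, h=-17: θ=340.2° here. β=14.1, B=33.9. -17/2·(1 − cos(π·0.4159)) = -6.2810 → s = 18.7190

18.7190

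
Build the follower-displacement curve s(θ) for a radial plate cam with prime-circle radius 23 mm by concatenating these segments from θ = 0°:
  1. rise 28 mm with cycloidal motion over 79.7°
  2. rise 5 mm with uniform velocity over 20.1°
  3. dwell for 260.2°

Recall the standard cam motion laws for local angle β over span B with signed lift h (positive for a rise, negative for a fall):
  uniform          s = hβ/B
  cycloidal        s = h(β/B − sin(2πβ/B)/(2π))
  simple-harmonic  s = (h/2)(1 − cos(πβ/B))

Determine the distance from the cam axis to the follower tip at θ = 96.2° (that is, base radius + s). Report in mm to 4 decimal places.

seg 1 [0°–79.7°] cycloidal, h=28: full span → s += 28 → s = 28.0000
seg 2 [79.7°–99.8°] uniform, h=5: θ=96.2° here. β=16.5, B=20.1. 5·16.5/20.1 = 4.1045 → s = 32.1045
radial distance = base radius + s = 23 + 32.1045 = 55.1045

55.1045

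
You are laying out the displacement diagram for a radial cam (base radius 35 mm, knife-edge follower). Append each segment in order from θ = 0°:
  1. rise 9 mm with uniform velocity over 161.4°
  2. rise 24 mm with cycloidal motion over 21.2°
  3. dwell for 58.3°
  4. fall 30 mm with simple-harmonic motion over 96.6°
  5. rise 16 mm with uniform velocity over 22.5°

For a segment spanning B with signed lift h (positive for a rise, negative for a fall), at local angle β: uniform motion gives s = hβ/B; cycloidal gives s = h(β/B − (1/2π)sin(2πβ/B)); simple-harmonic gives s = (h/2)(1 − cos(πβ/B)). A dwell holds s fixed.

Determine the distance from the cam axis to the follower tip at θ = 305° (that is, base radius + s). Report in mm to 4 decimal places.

seg 1 [0°–161.4°] uniform, h=9: full span → s += 9 → s = 9.0000
seg 2 [161.4°–182.6°] cycloidal, h=24: full span → s += 24 → s = 33.0000
seg 3 [182.6°–240.9°] dwell: s stays 33.0000
seg 4 [240.9°–337.5°] simple-harmonic, h=-30: θ=305° here. β=64.1, B=96.6. -30/2·(1 − cos(π·0.6636)) = -22.3729 → s = 10.6271
radial distance = base radius + s = 35 + 10.6271 = 45.6271

45.6271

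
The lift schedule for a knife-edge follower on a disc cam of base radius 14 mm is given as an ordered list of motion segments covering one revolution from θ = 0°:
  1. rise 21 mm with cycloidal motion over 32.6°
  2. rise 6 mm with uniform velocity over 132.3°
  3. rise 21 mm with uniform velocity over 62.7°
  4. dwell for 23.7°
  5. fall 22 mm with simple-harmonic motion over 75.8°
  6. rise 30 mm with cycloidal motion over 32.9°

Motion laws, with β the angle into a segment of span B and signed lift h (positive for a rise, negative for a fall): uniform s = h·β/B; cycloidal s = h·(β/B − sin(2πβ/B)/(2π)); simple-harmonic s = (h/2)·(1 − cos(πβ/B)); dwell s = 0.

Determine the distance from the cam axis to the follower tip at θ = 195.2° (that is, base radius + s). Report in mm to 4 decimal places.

seg 1 [0°–32.6°] cycloidal, h=21: full span → s += 21 → s = 21.0000
seg 2 [32.6°–164.9°] uniform, h=6: full span → s += 6 → s = 27.0000
seg 3 [164.9°–227.6°] uniform, h=21: θ=195.2° here. β=30.3, B=62.7. 21·30.3/62.7 = 10.1483 → s = 37.1483
radial distance = base radius + s = 14 + 37.1483 = 51.1483

51.1483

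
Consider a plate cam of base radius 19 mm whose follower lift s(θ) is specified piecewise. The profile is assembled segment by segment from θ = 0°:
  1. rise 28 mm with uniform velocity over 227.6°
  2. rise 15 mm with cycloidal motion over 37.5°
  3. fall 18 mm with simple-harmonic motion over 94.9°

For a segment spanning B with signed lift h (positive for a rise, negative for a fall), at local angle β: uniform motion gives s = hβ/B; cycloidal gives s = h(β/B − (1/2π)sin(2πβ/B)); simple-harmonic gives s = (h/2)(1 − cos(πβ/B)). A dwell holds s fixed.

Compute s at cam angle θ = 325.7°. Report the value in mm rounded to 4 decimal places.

seg 1 [0°–227.6°] uniform, h=28: full span → s += 28 → s = 28.0000
seg 2 [227.6°–265.1°] cycloidal, h=15: full span → s += 15 → s = 43.0000
seg 3 [265.1°–360°] simple-harmonic, h=-18: θ=325.7° here. β=60.6, B=94.9. -18/2·(1 − cos(π·0.6386)) = -12.7953 → s = 30.2047

30.2047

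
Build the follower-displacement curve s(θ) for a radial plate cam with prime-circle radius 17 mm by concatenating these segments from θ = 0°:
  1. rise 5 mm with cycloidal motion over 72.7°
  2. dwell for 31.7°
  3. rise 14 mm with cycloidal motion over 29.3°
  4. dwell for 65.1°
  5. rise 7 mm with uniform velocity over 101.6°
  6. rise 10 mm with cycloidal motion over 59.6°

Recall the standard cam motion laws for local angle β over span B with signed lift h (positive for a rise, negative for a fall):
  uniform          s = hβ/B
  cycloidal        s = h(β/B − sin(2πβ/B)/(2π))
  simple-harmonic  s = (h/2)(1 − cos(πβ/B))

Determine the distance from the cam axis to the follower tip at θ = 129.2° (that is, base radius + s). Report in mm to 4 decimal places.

seg 1 [0°–72.7°] cycloidal, h=5: full span → s += 5 → s = 5.0000
seg 2 [72.7°–104.4°] dwell: s stays 5.0000
seg 3 [104.4°–133.7°] cycloidal, h=14: θ=129.2° here. β=24.8, B=29.3. 14·(0.8464 − sin(2π·0.8464)/(2π)) = 13.6815 → s = 18.6815
radial distance = base radius + s = 17 + 18.6815 = 35.6815

35.6815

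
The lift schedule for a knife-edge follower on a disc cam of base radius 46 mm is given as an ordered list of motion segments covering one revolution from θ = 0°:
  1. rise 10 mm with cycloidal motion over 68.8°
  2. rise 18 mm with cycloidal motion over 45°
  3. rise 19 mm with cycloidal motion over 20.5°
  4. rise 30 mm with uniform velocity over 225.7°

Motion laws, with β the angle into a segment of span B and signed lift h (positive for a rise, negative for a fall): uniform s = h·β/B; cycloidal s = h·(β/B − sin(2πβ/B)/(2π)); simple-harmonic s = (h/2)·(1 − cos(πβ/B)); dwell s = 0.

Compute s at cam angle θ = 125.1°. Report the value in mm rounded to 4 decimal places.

seg 1 [0°–68.8°] cycloidal, h=10: full span → s += 10 → s = 10.0000
seg 2 [68.8°–113.8°] cycloidal, h=18: full span → s += 18 → s = 28.0000
seg 3 [113.8°–134.3°] cycloidal, h=19: θ=125.1° here. β=11.3, B=20.5. 19·(0.5512 − sin(2π·0.5512)/(2π)) = 11.4296 → s = 39.4296

39.4296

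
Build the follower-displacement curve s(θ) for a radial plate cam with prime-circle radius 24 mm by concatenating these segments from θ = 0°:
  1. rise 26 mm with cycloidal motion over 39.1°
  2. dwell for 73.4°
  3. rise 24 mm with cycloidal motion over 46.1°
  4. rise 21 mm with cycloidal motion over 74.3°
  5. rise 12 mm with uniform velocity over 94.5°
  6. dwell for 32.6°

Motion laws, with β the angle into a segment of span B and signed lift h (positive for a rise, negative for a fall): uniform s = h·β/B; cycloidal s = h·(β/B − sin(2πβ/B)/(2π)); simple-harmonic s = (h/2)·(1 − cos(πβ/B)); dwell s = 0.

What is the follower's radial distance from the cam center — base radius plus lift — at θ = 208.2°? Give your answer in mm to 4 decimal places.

seg 1 [0°–39.1°] cycloidal, h=26: full span → s += 26 → s = 26.0000
seg 2 [39.1°–112.5°] dwell: s stays 26.0000
seg 3 [112.5°–158.6°] cycloidal, h=24: full span → s += 24 → s = 50.0000
seg 4 [158.6°–232.9°] cycloidal, h=21: θ=208.2° here. β=49.6, B=74.3. 21·(0.6676 − sin(2π·0.6676)/(2π)) = 16.9227 → s = 66.9227
radial distance = base radius + s = 24 + 66.9227 = 90.9227

90.9227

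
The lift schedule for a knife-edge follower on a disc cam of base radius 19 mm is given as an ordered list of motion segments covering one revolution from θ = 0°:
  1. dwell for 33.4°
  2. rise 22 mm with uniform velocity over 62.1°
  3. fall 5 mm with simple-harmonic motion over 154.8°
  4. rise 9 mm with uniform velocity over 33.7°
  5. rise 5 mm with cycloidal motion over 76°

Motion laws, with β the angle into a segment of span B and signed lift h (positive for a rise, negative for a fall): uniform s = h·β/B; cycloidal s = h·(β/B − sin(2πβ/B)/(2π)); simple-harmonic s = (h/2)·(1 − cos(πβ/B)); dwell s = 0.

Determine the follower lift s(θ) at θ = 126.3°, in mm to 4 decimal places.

seg 1 [0°–33.4°] dwell: s stays 0.0000
seg 2 [33.4°–95.5°] uniform, h=22: full span → s += 22 → s = 22.0000
seg 3 [95.5°–250.3°] simple-harmonic, h=-5: θ=126.3° here. β=30.8, B=154.8. -5/2·(1 − cos(π·0.1990)) = -0.4727 → s = 21.5273

21.5273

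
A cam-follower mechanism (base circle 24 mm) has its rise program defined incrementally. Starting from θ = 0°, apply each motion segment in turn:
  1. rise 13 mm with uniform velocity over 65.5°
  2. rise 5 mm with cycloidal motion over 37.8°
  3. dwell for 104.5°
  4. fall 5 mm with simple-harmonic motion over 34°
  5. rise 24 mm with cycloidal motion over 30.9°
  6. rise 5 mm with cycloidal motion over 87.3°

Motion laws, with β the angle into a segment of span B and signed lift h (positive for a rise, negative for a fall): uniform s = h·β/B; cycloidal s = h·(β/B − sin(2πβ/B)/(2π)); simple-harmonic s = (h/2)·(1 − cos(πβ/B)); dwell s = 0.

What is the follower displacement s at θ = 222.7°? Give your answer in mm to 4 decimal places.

seg 1 [0°–65.5°] uniform, h=13: full span → s += 13 → s = 13.0000
seg 2 [65.5°–103.3°] cycloidal, h=5: full span → s += 5 → s = 18.0000
seg 3 [103.3°–207.8°] dwell: s stays 18.0000
seg 4 [207.8°–241.8°] simple-harmonic, h=-5: θ=222.7° here. β=14.9, B=34. -5/2·(1 − cos(π·0.4382)) = -2.0179 → s = 15.9821

15.9821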